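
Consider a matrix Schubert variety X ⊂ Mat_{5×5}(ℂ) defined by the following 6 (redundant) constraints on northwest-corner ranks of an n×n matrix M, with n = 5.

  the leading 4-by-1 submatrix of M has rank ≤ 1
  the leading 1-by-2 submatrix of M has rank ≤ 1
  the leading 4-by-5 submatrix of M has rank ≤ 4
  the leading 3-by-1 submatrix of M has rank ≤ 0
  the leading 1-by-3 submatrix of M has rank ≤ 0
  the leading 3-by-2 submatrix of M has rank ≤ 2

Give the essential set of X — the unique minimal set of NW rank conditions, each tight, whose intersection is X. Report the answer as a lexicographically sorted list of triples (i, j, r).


Computing R[i][j] = min implied NW-rank bound (n=5, 6 conditions):

  0 | 0 | 0 | 1 | 1
  0 | 1 | 1 | 2 | 2
  0 | 1 | 2 | 3 | 3
  1 | 2 | 3 | 4 | 4
  1 | 2 | 3 | 4 | 5

reading off 1-entries of Δ²R: w = (4, 2, 3, 1, 5).

Fulton essential set (2 of the 5 Rothe cells):

[(1, 3, 0), (3, 1, 0)]


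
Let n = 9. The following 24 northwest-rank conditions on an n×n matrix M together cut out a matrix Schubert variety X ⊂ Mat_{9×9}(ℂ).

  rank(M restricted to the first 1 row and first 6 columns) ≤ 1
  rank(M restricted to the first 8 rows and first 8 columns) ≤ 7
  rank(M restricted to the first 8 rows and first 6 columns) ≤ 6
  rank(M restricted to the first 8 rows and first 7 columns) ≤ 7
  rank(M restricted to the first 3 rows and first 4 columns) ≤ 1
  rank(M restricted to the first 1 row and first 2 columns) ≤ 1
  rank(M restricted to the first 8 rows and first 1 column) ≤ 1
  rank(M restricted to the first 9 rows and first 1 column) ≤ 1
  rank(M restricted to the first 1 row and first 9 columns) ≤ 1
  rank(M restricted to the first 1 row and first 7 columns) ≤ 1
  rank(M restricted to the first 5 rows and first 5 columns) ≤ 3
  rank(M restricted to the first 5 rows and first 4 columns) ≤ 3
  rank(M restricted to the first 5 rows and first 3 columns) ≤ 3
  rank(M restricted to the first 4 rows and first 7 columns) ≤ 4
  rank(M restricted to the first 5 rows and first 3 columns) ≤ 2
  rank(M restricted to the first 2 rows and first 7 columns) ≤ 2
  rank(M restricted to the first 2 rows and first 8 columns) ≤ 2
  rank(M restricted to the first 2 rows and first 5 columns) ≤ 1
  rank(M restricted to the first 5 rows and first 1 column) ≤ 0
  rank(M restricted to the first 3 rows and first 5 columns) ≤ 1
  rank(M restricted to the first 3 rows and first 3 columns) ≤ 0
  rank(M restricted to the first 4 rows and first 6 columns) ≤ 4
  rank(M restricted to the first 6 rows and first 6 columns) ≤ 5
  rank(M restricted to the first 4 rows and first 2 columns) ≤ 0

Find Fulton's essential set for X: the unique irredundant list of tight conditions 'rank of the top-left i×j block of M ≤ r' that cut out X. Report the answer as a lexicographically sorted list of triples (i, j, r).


The tightest implied rank at each (i,j), from the 24 conditions:

  i=1: 0 | 0 | 0 | 1 | 1 | 1 | 1 | 1 | 1
  i=2: 0 | 0 | 0 | 1 | 1 | 2 | 2 | 2 | 2
  i=3: 0 | 0 | 0 | 1 | 1 | 2 | 3 | 3 | 3
  i=4: 0 | 0 | 1 | 2 | 2 | 3 | 4 | 4 | 4
  i=5: 0 | 1 | 2 | 3 | 3 | 4 | 5 | 5 | 5
  i=6: 1 | 2 | 3 | 4 | 4 | 5 | 6 | 6 | 6
  i=7: 1 | 2 | 3 | 4 | 5 | 6 | 7 | 7 | 7
  i=8: 1 | 2 | 3 | 4 | 5 | 6 | 7 | 7 | 8
  i=9: 1 | 2 | 3 | 4 | 5 | 6 | 7 | 8 | 9

so w = (4, 6, 7, 3, 2, 1, 5, 9, 8).

D(w) has 15 cells with 5 SE-corners; essential set:

[(3, 3, 0), (3, 5, 1), (4, 2, 0), (5, 1, 0), (8, 8, 7)]


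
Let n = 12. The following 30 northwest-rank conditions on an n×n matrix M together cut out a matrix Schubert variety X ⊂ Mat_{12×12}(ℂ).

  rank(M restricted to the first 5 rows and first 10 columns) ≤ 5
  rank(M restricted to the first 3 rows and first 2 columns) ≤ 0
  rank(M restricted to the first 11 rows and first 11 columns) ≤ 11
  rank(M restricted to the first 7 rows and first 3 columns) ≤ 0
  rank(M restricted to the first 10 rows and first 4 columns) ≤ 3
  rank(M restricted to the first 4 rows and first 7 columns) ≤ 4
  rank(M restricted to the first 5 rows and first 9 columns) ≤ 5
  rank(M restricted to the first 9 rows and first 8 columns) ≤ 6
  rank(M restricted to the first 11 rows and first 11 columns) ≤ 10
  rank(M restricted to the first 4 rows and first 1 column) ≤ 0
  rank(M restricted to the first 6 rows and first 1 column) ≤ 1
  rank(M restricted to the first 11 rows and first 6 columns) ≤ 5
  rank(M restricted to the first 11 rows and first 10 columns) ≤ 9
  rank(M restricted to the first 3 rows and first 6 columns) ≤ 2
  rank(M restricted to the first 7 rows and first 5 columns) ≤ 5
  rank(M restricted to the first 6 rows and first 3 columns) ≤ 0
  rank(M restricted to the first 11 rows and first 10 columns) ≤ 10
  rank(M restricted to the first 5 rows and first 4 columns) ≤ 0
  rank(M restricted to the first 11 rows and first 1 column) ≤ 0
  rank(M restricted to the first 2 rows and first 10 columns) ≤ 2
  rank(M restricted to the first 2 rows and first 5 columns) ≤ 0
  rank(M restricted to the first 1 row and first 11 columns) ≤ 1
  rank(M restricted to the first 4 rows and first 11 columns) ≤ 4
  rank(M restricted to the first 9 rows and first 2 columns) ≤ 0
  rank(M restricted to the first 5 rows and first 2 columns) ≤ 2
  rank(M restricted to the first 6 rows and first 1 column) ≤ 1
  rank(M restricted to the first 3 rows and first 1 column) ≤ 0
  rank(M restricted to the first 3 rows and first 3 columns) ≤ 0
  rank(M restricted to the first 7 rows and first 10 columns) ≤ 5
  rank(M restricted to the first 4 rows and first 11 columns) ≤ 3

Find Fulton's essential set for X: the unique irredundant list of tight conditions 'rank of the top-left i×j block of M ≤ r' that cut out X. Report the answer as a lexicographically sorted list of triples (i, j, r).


The tightest implied rank at each (i,j), from the 30 conditions:

  i=1: 0  0  0  0  0  1  1  1  1  1  1  1
  i=2: 0  0  0  0  0  1  2  2  2  2  2  2
  i=3: 0  0  0  0  1  2  3  3  3  3  3  3
  i=4: 0  0  0  0  1  2  3  3  3  3  3  4
  i=5: 0  0  0  0  1  2  3  4  4  4  4  5
  i=6: 0  0  0  1  2  3  4  5  5  5  5  6
  i=7: 0  0  0  1  2  3  4  5  5  5  6  7
  i=8: 0  0  1  2  3  4  5  6  6  6  7  8
  i=9: 0  0  1  2  3  4  5  6  7  7  8  9
  i=10: 0  1  2  3  4  5  6  7  8  8  9  10
  i=11: 0  1  2  3  4  5  6  7  8  9  10  11
  i=12: 1  2  3  4  5  6  7  8  9  10  11  12

so w = (6, 7, 5, 12, 8, 4, 11, 3, 9, 2, 10, 1).

Rothe diagram D(w) (40 cells), 7 SE-corners (essential conditions):

[(2, 5, 0), (4, 11, 3), (5, 4, 0), (7, 3, 0), (7, 10, 5), (9, 2, 0), (11, 1, 0)]


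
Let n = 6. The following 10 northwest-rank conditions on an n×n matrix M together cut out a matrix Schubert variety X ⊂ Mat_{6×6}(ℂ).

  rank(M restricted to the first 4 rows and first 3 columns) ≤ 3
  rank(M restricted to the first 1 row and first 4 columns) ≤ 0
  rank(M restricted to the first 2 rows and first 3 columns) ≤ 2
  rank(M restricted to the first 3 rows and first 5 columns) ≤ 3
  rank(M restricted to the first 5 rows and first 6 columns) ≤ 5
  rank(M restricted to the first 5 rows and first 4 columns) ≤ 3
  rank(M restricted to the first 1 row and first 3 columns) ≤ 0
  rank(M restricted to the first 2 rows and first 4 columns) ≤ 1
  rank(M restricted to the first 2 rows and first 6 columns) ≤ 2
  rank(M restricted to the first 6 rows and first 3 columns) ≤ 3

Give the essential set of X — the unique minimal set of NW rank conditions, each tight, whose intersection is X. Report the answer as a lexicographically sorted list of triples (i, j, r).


Computing R[i][j] = min implied NW-rank bound (n=6, 10 conditions):

  R[1]: 0 0 0 0 1 1
  R[2]: 1 1 1 1 2 2
  R[3]: 1 2 2 2 3 3
  R[4]: 1 2 3 3 4 4
  R[5]: 1 2 3 3 4 5
  R[6]: 1 2 3 4 5 6

the unique w with this rank table is (5, 1, 2, 3, 6, 4).

Fulton essential set (2 of the 5 Rothe cells):

[(1, 4, 0), (5, 4, 3)]


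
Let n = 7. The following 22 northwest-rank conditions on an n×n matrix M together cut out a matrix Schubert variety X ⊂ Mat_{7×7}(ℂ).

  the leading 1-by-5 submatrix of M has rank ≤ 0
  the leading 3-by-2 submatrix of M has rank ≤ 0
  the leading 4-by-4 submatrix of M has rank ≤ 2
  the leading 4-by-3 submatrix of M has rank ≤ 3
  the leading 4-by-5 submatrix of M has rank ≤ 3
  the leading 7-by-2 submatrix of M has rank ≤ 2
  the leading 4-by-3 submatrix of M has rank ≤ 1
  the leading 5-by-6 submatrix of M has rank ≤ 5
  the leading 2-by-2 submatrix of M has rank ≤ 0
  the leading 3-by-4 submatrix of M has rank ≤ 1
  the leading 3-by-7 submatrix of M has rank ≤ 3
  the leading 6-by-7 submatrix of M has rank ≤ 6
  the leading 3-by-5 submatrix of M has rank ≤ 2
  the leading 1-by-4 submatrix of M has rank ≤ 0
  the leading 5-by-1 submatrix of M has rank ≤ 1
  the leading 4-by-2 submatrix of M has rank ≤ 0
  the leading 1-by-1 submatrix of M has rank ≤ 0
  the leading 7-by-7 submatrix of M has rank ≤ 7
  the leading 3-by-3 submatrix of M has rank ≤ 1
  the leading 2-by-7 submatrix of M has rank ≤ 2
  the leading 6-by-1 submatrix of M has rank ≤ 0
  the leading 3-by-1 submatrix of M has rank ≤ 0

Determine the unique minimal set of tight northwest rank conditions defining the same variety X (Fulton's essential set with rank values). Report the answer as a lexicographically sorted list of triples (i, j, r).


Recovering R(i,j) via the rank-extension bound from the 22 conditions:

  R[1]: 0  0  0  0  0  1  1
  R[2]: 0  0  1  1  1  2  2
  R[3]: 0  0  1  1  2  3  3
  R[4]: 0  0  1  2  3  4  4
  R[5]: 0  1  2  3  4  5  5
  R[6]: 0  1  2  3  4  5  6
  R[7]: 1  2  3  4  5  6  7

so w = (6, 3, 5, 4, 2, 7, 1).

4 SE-corners of the 14-cell Rothe diagram give Ess(w):

[(1, 5, 0), (3, 4, 1), (4, 2, 0), (6, 1, 0)]


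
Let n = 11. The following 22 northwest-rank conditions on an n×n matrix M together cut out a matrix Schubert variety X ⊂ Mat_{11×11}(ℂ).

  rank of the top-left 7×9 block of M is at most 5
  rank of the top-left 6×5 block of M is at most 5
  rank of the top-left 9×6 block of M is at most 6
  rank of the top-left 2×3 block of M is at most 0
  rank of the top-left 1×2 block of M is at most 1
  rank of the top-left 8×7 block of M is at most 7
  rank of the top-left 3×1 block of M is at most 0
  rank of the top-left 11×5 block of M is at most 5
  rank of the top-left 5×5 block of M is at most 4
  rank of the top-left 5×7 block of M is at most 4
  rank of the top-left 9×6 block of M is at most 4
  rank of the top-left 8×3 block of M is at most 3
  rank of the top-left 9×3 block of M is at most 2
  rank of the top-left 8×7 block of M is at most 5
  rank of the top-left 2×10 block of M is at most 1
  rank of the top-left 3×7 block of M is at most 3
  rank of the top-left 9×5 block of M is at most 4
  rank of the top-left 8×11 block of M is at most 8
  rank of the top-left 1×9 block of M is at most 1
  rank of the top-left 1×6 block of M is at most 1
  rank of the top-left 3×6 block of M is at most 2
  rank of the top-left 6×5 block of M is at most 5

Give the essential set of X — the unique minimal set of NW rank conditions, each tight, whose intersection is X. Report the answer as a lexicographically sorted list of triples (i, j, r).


Propagating the 22 rank bounds to every northwest block:

  row 1: 0  0  0  1  1  1  1  1  1  1  1
  row 2: 0  0  0  1  1  1  1  1  1  1  2
  row 3: 0  1  1  2  2  2  2  2  2  2  3
  row 4: 1  2  2  3  3  3  3  3  3  3  4
  row 5: 1  2  2  3  4  4  4  4  4  4  5
  row 6: 1  2  2  3  4  4  5  5  5  5  6
  row 7: 1  2  2  3  4  4  5  5  5  6  7
  row 8: 1  2  2  3  4  4  5  6  6  7  8
  row 9: 1  2  2  3  4  4  5  6  7  8  9
  row 10: 1  2  3  4  5  5  6  7  8  9  10
  row 11: 1  2  3  4  5  6  7  8  9  10  11

second differences of R give the permutation w = (4, 11, 2, 1, 5, 7, 10, 8, 9, 3, 6).

|D(w)|=24, |Ess(w)|=6:

[(2, 3, 0), (2, 10, 1), (3, 1, 0), (7, 9, 5), (9, 3, 2), (9, 6, 4)]


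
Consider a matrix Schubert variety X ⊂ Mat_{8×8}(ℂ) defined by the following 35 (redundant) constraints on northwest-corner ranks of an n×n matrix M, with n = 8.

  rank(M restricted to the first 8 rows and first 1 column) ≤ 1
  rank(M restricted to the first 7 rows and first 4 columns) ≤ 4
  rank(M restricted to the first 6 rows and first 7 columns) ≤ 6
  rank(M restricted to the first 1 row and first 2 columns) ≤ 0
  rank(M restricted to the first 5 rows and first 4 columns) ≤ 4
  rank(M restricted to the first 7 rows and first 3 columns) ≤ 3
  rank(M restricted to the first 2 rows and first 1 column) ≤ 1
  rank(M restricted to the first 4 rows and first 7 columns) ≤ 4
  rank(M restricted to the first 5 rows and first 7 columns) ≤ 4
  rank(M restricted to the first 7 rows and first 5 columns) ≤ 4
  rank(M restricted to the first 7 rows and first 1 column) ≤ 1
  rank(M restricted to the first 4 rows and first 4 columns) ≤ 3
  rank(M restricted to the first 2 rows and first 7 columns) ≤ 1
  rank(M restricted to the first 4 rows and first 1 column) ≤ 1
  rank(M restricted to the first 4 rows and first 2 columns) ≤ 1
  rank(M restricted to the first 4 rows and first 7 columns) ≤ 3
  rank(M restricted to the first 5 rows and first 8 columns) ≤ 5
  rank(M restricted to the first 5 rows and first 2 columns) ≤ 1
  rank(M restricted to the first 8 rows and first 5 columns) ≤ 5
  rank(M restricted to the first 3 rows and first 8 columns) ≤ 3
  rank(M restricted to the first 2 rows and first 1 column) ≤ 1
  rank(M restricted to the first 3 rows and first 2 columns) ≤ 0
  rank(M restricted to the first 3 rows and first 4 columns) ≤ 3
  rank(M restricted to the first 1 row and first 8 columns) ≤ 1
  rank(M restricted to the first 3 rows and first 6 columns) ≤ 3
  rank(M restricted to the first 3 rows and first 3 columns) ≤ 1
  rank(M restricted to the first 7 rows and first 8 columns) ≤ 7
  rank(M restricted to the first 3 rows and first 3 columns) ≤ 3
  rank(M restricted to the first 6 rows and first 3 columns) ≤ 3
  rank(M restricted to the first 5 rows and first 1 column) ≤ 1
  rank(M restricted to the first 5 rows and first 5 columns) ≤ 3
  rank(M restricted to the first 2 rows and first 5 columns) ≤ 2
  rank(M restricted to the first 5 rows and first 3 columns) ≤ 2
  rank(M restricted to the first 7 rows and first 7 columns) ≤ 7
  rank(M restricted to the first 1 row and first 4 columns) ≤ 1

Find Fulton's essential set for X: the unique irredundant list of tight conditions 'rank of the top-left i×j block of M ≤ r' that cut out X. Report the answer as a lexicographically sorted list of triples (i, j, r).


Rank table r_w(8×8) implied by the 35 constraints:

  row 1: 0 0 1 1 1 1 1 1
  row 2: 0 0 1 1 1 1 1 2
  row 3: 0 0 1 2 2 2 2 3
  row 4: 1 1 2 3 3 3 3 4
  row 5: 1 1 2 3 3 4 4 5
  row 6: 1 2 3 4 4 5 5 6
  row 7: 1 2 3 4 4 5 6 7
  row 8: 1 2 3 4 5 6 7 8

second differences of R give the permutation w = (3, 8, 4, 1, 6, 2, 7, 5).

Fulton essential set (5 of the 13 Rothe cells):

[(2, 7, 1), (3, 2, 0), (5, 2, 1), (5, 5, 3), (7, 5, 4)]


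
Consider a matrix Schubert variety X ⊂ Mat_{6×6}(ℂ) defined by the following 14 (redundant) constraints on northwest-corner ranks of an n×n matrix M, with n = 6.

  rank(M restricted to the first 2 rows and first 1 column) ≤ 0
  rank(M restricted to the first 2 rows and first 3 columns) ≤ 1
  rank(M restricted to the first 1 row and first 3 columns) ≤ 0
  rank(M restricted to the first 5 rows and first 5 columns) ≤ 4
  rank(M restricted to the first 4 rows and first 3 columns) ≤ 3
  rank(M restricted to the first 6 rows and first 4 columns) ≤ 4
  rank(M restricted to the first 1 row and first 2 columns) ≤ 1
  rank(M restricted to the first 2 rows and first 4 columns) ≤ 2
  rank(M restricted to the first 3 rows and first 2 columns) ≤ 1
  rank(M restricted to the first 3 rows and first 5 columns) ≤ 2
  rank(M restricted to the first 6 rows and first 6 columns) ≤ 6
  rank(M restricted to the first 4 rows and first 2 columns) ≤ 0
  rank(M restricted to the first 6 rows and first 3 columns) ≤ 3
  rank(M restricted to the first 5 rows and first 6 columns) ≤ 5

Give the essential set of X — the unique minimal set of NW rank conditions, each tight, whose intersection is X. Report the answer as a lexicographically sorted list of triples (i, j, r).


Recovering R(i,j) via the rank-extension bound from the 14 conditions:

  R[1]: 0, 0, 0, 1, 1, 1
  R[2]: 0, 0, 1, 2, 2, 2
  R[3]: 0, 0, 1, 2, 2, 3
  R[4]: 0, 0, 1, 2, 3, 4
  R[5]: 1, 1, 2, 3, 4, 5
  R[6]: 1, 2, 3, 4, 5, 6

giving w = (4, 3, 6, 5, 1, 2) via Δ²R.

ℓ(w)=10; the 3 essential cells (i,j,r):

[(1, 3, 0), (3, 5, 2), (4, 2, 0)]


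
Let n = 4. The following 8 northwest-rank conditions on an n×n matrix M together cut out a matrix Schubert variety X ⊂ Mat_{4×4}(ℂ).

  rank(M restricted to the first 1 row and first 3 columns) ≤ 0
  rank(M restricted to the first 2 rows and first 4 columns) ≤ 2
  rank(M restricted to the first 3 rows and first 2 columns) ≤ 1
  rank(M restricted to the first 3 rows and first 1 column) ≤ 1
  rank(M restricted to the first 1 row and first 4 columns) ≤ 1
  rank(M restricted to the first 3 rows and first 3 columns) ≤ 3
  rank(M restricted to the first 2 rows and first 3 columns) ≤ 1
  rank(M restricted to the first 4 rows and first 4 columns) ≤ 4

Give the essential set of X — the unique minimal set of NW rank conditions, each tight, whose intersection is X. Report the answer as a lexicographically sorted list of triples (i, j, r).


Recovering R(i,j) via the rank-extension bound from the 8 conditions:

  0 0 0 1
  1 1 1 2
  1 1 2 3
  1 2 3 4

hence w(1..4) = (4, 1, 3, 2).

ℓ(w)=4; the 2 essential cells (i,j,r):

[(1, 3, 0), (3, 2, 1)]


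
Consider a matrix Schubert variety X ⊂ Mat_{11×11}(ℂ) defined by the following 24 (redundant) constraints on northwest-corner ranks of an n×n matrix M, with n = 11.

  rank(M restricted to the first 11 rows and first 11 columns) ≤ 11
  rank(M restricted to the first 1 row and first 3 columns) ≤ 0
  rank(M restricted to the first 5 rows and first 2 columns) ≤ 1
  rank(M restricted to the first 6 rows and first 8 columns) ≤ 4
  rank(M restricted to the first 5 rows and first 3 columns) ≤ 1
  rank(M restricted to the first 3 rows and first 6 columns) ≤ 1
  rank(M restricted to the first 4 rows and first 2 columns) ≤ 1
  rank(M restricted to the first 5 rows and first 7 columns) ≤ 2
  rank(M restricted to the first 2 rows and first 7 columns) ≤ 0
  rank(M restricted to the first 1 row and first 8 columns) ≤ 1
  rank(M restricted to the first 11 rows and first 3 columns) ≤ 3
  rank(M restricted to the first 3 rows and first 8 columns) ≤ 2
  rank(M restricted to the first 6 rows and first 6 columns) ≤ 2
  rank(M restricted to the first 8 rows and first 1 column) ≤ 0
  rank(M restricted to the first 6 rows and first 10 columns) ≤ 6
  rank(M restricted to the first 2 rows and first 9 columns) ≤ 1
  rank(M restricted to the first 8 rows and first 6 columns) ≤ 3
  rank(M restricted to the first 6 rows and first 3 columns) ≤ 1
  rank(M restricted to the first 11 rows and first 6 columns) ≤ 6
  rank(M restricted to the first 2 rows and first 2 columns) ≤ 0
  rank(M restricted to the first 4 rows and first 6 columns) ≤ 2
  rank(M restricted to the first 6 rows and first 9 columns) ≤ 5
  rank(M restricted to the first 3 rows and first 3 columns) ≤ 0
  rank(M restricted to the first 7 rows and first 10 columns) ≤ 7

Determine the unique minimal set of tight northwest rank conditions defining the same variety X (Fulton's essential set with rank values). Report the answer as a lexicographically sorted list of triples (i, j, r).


Rank table r_w(11×11) implied by the 24 constraints:

  0 | 0 | 0 | 0 | 0 | 0 | 0 | 1 | 1 | 1 | 1
  0 | 0 | 0 | 0 | 0 | 0 | 0 | 1 | 1 | 2 | 2
  0 | 0 | 0 | 1 | 1 | 1 | 1 | 2 | 2 | 3 | 3
  0 | 1 | 1 | 2 | 2 | 2 | 2 | 3 | 3 | 4 | 4
  0 | 1 | 1 | 2 | 2 | 2 | 2 | 3 | 4 | 5 | 5
  0 | 1 | 1 | 2 | 2 | 2 | 3 | 4 | 5 | 6 | 6
  0 | 1 | 2 | 3 | 3 | 3 | 4 | 5 | 6 | 7 | 7
  0 | 1 | 2 | 3 | 3 | 3 | 4 | 5 | 6 | 7 | 8
  1 | 2 | 3 | 4 | 4 | 4 | 5 | 6 | 7 | 8 | 9
  1 | 2 | 3 | 4 | 5 | 5 | 6 | 7 | 8 | 9 | 10
  1 | 2 | 3 | 4 | 5 | 6 | 7 | 8 | 9 | 10 | 11

the unique w with this rank table is (8, 10, 4, 2, 9, 7, 3, 11, 1, 5, 6).

ℓ(w)=32; the 8 essential cells (i,j,r):

[(2, 7, 0), (2, 9, 1), (3, 3, 0), (5, 7, 2), (6, 3, 1), (6, 6, 2), (8, 1, 0), (8, 6, 3)]


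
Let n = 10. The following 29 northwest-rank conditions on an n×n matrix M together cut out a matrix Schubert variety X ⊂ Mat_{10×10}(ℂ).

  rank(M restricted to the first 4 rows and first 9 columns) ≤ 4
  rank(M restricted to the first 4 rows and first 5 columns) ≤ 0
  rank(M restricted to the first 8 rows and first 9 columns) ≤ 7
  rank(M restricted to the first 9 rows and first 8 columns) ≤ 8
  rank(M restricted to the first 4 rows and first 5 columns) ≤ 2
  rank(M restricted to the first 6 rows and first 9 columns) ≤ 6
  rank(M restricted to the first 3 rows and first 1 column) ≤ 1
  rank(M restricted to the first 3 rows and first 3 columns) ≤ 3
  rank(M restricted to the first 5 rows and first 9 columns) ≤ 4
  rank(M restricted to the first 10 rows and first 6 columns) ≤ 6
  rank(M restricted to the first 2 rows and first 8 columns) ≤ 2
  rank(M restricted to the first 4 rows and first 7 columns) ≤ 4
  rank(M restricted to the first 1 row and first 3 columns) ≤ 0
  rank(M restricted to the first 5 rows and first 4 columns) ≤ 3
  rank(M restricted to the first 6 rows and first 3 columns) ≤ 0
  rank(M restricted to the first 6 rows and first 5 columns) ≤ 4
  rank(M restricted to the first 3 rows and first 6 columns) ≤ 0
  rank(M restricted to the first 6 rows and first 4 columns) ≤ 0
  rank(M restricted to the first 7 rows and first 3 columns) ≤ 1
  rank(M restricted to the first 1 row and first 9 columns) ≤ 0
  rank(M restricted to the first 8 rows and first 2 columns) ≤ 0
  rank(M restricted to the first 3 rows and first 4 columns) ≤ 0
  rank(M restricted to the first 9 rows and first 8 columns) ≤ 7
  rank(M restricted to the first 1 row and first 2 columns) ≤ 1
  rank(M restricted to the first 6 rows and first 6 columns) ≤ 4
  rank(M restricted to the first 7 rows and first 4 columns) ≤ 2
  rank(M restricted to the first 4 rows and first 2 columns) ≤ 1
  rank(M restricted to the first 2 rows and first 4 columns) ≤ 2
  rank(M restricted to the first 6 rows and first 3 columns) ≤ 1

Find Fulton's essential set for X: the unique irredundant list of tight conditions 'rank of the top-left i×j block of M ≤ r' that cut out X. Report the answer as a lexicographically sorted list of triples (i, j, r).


Computing R[i][j] = min implied NW-rank bound (n=10, 29 conditions):

  R[1]: 0 | 0 | 0 | 0 | 0 | 0 | 0 | 0 | 0 | 1
  R[2]: 0 | 0 | 0 | 0 | 0 | 0 | 1 | 1 | 1 | 2
  R[3]: 0 | 0 | 0 | 0 | 0 | 0 | 1 | 2 | 2 | 3
  R[4]: 0 | 0 | 0 | 0 | 0 | 1 | 2 | 3 | 3 | 4
  R[5]: 0 | 0 | 0 | 0 | 1 | 2 | 3 | 4 | 4 | 5
  R[6]: 0 | 0 | 0 | 0 | 1 | 2 | 3 | 4 | 5 | 6
  R[7]: 0 | 0 | 1 | 1 | 2 | 3 | 4 | 5 | 6 | 7
  R[8]: 0 | 0 | 1 | 2 | 3 | 4 | 5 | 6 | 7 | 8
  R[9]: 1 | 1 | 2 | 3 | 4 | 5 | 6 | 7 | 8 | 9
  R[10]: 1 | 2 | 3 | 4 | 5 | 6 | 7 | 8 | 9 | 10

reading off 1-entries of Δ²R: w = (10, 7, 8, 6, 5, 9, 3, 4, 1, 2).

Rothe diagram D(w) (38 cells), 5 SE-corners (essential conditions):

[(1, 9, 0), (3, 6, 0), (4, 5, 0), (6, 4, 0), (8, 2, 0)]


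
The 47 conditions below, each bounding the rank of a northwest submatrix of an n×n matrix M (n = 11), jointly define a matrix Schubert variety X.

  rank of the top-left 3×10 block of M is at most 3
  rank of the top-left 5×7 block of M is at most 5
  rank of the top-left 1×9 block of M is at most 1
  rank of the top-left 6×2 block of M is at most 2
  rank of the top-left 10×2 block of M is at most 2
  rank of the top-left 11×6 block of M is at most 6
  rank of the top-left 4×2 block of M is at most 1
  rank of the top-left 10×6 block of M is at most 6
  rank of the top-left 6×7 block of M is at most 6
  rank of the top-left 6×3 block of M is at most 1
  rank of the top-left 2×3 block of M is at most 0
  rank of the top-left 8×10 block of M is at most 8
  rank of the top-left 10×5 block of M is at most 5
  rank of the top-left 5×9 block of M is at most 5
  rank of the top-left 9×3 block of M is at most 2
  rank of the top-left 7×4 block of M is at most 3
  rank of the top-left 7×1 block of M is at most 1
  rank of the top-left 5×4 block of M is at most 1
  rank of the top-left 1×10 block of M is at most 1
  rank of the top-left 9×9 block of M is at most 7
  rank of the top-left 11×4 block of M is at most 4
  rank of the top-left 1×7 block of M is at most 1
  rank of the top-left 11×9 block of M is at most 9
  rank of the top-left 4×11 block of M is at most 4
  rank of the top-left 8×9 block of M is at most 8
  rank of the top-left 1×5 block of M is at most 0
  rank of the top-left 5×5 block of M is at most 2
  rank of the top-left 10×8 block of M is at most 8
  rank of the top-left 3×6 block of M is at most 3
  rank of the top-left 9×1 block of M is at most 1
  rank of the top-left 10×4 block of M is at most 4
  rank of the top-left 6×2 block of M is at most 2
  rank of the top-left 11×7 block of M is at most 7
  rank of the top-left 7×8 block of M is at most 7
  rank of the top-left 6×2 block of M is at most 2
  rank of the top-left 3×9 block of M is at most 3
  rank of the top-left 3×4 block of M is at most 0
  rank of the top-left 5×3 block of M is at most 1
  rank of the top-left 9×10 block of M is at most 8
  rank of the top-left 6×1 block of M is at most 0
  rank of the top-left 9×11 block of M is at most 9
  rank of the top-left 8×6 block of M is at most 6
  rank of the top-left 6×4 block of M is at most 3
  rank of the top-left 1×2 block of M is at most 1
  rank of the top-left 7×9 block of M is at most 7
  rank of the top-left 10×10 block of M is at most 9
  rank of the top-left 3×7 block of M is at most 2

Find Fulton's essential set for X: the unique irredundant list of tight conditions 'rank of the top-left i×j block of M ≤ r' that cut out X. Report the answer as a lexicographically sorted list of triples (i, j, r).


The tightest implied rank at each (i,j), from the 47 conditions:

  R[1]: 0 0 0 0 0 1 1 1 1 1 1
  R[2]: 0 0 0 0 1 2 2 2 2 2 2
  R[3]: 0 0 0 0 1 2 2 3 3 3 3
  R[4]: 0 1 1 1 2 3 3 4 4 4 4
  R[5]: 0 1 1 1 2 3 4 5 5 5 5
  R[6]: 0 1 1 2 3 4 5 6 6 6 6
  R[7]: 1 2 2 3 4 5 6 7 7 7 7
  R[8]: 1 2 2 3 4 5 6 7 7 8 8
  R[9]: 1 2 2 3 4 5 6 7 7 8 9
  R[10]: 1 2 3 4 5 6 7 8 8 9 10
  R[11]: 1 2 3 4 5 6 7 8 9 10 11

the unique w with this rank table is (6, 5, 8, 2, 7, 4, 1, 10, 11, 3, 9).

Rothe diagram D(w) (24 cells), 8 SE-corners (essential conditions):

[(1, 5, 0), (3, 4, 0), (3, 7, 2), (5, 4, 1), (6, 1, 0), (6, 3, 1), (9, 3, 2), (9, 9, 7)]


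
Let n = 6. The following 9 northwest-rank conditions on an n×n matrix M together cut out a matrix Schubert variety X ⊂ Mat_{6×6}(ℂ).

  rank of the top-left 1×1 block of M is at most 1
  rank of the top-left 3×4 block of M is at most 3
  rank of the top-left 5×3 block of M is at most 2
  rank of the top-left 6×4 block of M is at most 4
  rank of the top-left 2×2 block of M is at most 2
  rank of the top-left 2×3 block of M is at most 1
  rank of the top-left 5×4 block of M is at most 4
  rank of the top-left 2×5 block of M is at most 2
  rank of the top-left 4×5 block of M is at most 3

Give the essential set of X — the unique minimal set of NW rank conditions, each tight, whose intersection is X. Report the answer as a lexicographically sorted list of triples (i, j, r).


Computing R[i][j] = min implied NW-rank bound (n=6, 9 conditions):

  1 | 1 | 1 | 1 | 1 | 1
  1 | 1 | 1 | 2 | 2 | 2
  1 | 2 | 2 | 3 | 3 | 3
  1 | 2 | 2 | 3 | 3 | 4
  1 | 2 | 2 | 3 | 4 | 5
  1 | 2 | 3 | 4 | 5 | 6

hence w(1..6) = (1, 4, 2, 6, 5, 3).

ℓ(w)=5; the 3 essential cells (i,j,r):

[(2, 3, 1), (4, 5, 3), (5, 3, 2)]


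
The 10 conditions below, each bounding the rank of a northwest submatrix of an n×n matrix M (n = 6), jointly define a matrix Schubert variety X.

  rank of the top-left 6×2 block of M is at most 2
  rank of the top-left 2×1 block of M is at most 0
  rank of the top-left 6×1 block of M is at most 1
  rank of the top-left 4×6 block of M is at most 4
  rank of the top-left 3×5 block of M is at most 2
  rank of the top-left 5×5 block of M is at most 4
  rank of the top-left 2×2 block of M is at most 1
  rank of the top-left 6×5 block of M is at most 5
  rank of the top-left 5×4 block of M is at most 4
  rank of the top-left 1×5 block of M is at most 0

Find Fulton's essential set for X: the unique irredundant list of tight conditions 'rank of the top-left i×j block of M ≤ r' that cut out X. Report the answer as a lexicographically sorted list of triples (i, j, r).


Recovering R(i,j) via the rank-extension bound from the 10 conditions:

  R[1]: 0 0 0 0 0 1
  R[2]: 0 1 1 1 1 2
  R[3]: 1 2 2 2 2 3
  R[4]: 1 2 3 3 3 4
  R[5]: 1 2 3 4 4 5
  R[6]: 1 2 3 4 5 6

reading off 1-entries of Δ²R: w = (6, 2, 1, 3, 4, 5).

ℓ(w)=6; the 2 essential cells (i,j,r):

[(1, 5, 0), (2, 1, 0)]


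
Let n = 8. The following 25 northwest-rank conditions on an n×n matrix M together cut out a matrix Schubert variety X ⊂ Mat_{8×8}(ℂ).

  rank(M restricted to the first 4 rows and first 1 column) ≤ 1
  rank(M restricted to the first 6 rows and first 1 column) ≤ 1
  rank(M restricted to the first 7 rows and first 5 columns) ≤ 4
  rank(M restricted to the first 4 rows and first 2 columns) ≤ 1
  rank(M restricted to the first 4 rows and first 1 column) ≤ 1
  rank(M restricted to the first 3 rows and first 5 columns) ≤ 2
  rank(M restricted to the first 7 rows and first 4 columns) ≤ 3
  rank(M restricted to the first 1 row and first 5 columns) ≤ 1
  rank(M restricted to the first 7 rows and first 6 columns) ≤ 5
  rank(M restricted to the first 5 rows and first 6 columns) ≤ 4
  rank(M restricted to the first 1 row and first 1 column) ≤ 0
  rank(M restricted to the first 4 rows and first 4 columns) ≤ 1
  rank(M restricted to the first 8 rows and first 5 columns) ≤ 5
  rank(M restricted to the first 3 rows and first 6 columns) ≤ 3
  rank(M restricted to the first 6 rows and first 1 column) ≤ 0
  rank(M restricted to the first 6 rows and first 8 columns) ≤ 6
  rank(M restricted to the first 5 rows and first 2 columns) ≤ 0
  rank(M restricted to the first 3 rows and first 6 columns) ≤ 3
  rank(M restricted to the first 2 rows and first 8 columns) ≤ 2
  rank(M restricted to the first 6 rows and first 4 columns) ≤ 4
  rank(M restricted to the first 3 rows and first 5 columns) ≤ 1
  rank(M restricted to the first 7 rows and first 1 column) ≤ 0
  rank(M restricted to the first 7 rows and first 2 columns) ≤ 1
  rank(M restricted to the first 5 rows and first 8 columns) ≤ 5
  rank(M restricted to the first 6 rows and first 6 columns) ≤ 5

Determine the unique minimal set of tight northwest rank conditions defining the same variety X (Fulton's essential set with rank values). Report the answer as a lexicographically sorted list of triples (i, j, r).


The tightest implied rank at each (i,j), from the 25 conditions:

  row 1: 0  0  1  1  1  1  1  1
  row 2: 0  0  1  1  1  2  2  2
  row 3: 0  0  1  1  1  2  3  3
  row 4: 0  0  1  1  2  3  4  4
  row 5: 0  0  1  2  3  4  5  5
  row 6: 0  1  2  3  4  5  6  6
  row 7: 0  1  2  3  4  5  6  7
  row 8: 1  2  3  4  5  6  7  8

giving w = (3, 6, 7, 5, 4, 2, 8, 1) via Δ²R.

D(w) has 17 cells with 4 SE-corners; essential set:

[(3, 5, 1), (4, 4, 1), (5, 2, 0), (7, 1, 0)]


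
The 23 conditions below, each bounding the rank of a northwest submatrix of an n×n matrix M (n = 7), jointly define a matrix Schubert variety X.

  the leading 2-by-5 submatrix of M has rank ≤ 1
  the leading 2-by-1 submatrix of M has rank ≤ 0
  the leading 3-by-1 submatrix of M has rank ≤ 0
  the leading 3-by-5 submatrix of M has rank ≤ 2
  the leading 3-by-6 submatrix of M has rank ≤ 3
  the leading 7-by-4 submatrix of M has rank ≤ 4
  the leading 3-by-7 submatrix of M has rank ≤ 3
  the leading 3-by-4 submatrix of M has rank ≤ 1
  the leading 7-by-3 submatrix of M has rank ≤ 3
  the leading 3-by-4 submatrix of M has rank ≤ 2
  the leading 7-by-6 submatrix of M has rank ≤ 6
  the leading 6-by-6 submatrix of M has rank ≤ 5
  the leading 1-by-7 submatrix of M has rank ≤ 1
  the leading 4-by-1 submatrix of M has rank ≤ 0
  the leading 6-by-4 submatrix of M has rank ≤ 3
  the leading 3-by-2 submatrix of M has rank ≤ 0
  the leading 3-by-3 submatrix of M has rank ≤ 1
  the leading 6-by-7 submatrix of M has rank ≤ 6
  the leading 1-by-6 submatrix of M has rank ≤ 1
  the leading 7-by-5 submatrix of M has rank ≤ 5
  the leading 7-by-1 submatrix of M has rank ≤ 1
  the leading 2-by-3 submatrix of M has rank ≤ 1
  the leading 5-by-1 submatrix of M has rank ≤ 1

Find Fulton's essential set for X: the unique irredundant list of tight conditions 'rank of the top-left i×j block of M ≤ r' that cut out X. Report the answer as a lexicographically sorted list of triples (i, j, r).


Computing R[i][j] = min implied NW-rank bound (n=7, 23 conditions):

  0 | 0 | 1 | 1 | 1 | 1 | 1
  0 | 0 | 1 | 1 | 1 | 2 | 2
  0 | 0 | 1 | 1 | 2 | 3 | 3
  0 | 1 | 2 | 2 | 3 | 4 | 4
  1 | 2 | 3 | 3 | 4 | 5 | 5
  1 | 2 | 3 | 3 | 4 | 5 | 6
  1 | 2 | 3 | 4 | 5 | 6 | 7

so w = (3, 6, 5, 2, 1, 7, 4).

5 SE-corners of the 11-cell Rothe diagram give Ess(w):

[(2, 5, 1), (3, 2, 0), (3, 4, 1), (4, 1, 0), (6, 4, 3)]


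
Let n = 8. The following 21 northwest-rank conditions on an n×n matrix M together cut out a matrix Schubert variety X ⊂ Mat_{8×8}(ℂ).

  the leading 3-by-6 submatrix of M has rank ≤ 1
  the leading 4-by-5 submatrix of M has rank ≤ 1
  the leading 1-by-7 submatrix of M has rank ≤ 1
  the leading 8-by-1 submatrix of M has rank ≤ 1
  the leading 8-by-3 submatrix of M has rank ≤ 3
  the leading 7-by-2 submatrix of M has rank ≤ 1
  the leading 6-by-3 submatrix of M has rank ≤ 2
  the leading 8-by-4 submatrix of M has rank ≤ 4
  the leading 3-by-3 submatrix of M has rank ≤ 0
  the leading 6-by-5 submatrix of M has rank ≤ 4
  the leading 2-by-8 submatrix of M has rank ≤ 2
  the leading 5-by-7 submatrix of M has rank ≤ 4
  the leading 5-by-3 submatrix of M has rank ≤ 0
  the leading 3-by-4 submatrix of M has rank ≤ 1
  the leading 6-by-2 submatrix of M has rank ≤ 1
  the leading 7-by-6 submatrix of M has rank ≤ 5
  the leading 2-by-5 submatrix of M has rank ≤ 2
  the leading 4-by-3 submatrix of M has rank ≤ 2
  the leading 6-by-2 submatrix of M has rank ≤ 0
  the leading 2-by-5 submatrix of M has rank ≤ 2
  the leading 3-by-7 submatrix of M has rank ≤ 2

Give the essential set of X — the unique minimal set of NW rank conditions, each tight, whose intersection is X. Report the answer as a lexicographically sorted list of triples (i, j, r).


Recovering R(i,j) via the rank-extension bound from the 21 conditions:

  row 1: 0  0  0  1  1  1  1  1
  row 2: 0  0  0  1  1  1  2  2
  row 3: 0  0  0  1  1  1  2  3
  row 4: 0  0  0  1  1  2  3  4
  row 5: 0  0  0  1  2  3  4  5
  row 6: 0  0  1  2  3  4  5  6
  row 7: 1  1  2  3  4  5  6  7
  row 8: 1  2  3  4  5  6  7  8

so w = (4, 7, 8, 6, 5, 3, 1, 2).

Fulton essential set (4 of the 22 Rothe cells):

[(3, 6, 1), (4, 5, 1), (5, 3, 0), (6, 2, 0)]


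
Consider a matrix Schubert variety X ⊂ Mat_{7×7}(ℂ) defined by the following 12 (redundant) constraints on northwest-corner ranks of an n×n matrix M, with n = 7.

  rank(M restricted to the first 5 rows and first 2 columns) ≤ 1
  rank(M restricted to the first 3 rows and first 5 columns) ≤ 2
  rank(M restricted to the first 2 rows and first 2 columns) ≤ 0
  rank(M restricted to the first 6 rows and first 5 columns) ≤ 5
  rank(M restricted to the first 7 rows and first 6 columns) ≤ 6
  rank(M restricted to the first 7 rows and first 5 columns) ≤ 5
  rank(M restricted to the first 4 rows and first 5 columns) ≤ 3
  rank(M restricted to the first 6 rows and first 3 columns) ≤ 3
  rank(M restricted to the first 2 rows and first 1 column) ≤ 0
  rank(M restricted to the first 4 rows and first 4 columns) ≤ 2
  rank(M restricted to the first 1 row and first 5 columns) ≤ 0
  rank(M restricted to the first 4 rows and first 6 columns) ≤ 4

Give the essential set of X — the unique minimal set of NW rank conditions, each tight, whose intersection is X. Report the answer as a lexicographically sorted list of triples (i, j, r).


Reconstructing r_w from the 12 given conditions:

  i=1: 0 0 0 0 0 1 1
  i=2: 0 0 1 1 1 2 2
  i=3: 1 1 2 2 2 3 3
  i=4: 1 1 2 2 3 4 4
  i=5: 1 1 2 3 4 5 5
  i=6: 1 2 3 4 5 6 6
  i=7: 1 2 3 4 5 6 7

second differences of R give the permutation w = (6, 3, 1, 5, 4, 2, 7).

Fulton essential set (4 of the 10 Rothe cells):

[(1, 5, 0), (2, 2, 0), (4, 4, 2), (5, 2, 1)]


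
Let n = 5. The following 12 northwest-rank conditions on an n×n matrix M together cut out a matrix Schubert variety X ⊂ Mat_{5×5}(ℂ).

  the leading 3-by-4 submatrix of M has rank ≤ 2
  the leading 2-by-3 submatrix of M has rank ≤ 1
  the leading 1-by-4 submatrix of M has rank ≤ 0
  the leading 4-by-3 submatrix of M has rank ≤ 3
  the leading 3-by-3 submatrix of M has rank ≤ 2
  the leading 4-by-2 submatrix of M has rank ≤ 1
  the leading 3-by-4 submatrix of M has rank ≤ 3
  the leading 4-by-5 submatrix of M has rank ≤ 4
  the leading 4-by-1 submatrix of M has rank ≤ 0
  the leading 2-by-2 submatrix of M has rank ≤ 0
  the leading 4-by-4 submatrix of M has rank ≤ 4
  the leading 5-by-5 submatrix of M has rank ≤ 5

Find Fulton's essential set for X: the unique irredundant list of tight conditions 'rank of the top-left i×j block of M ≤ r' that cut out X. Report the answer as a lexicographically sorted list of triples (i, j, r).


Recovering R(i,j) via the rank-extension bound from the 12 conditions:

  row 1: 0, 0, 0, 0, 1
  row 2: 0, 0, 1, 1, 2
  row 3: 0, 1, 2, 2, 3
  row 4: 0, 1, 2, 3, 4
  row 5: 1, 2, 3, 4, 5

the unique w with this rank table is (5, 3, 2, 4, 1).

|D(w)|=8, |Ess(w)|=3:

[(1, 4, 0), (2, 2, 0), (4, 1, 0)]


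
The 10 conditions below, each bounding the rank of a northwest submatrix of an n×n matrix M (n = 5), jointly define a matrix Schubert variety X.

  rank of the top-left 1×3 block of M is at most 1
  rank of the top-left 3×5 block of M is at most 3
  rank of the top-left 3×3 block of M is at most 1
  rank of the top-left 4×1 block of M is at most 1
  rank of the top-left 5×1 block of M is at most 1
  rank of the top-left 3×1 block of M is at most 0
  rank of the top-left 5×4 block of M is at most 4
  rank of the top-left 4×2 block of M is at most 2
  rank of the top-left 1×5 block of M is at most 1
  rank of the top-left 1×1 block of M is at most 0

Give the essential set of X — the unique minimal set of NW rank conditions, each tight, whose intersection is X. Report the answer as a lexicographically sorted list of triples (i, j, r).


The tightest implied rank at each (i,j), from the 10 conditions:

  0, 1, 1, 1, 1
  0, 1, 1, 2, 2
  0, 1, 1, 2, 3
  1, 2, 2, 3, 4
  1, 2, 3, 4, 5

hence w(1..5) = (2, 4, 5, 1, 3).

ℓ(w)=5; the 2 essential cells (i,j,r):

[(3, 1, 0), (3, 3, 1)]


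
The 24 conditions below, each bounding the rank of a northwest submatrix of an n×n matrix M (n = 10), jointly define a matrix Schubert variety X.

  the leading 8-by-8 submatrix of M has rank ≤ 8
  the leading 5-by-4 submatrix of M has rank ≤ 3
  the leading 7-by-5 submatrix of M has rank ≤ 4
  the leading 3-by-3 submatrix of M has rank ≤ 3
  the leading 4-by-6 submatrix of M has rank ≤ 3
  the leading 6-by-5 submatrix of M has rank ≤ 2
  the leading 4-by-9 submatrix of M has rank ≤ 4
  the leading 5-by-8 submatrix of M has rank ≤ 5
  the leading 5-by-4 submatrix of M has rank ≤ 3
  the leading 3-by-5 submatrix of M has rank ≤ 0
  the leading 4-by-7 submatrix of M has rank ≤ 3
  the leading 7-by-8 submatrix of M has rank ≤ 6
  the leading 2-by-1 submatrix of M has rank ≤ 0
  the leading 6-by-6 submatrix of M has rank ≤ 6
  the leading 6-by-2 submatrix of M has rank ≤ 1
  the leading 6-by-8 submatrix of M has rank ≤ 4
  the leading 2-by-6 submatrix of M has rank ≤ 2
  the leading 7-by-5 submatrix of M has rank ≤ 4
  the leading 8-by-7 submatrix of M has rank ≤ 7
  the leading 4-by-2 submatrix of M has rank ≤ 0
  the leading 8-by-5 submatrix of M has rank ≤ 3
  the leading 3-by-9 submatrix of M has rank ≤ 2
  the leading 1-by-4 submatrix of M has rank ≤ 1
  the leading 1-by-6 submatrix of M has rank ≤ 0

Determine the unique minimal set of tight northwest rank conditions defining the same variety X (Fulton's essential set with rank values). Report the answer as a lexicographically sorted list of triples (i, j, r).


Reconstructing r_w from the 24 given conditions:

  row 1: 0  0  0  0  0  0  1  1  1  1
  row 2: 0  0  0  0  0  1  2  2  2  2
  row 3: 0  0  0  0  0  1  2  2  2  3
  row 4: 0  0  1  1  1  2  3  3  3  4
  row 5: 1  1  2  2  2  3  4  4  4  5
  row 6: 1  1  2  2  2  3  4  4  5  6
  row 7: 1  2  3  3  3  4  5  5  6  7
  row 8: 1  2  3  3  3  4  5  6  7  8
  row 9: 1  2  3  4  4  5  6  7  8  9
  row 10: 1  2  3  4  5  6  7  8  9  10

giving w = (7, 6, 10, 3, 1, 9, 2, 8, 4, 5) via Δ²R.

D(w) has 26 cells with 8 SE-corners; essential set:

[(1, 6, 0), (3, 5, 0), (3, 9, 2), (4, 2, 0), (6, 2, 1), (6, 5, 2), (6, 8, 4), (8, 5, 3)]
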